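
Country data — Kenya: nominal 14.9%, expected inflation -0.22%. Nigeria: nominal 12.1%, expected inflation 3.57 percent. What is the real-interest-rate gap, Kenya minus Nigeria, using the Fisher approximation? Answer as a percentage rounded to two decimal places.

Kenya: 14.9% − (-0.22%) = 15.120%
Nigeria: 12.1% − 3.57% = 8.530%
Differential = 6.590% → 6.59%.

6.59%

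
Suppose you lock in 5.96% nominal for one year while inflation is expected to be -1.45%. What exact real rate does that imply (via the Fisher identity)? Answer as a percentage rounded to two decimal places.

7.52%

1 + r = 1.05960 / 0.98550 = 1.075190
r = 1.075190 − 1 = 7.5190%, i.e. 7.52%.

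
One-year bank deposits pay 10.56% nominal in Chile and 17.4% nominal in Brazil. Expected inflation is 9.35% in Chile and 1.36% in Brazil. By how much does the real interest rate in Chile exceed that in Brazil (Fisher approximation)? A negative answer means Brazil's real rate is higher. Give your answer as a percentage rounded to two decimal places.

-14.83%

Chile: 10.56% − 9.35% = 1.210%
Brazil: 17.4% − 1.36% = 16.040%
Differential = -14.830% → -14.83%.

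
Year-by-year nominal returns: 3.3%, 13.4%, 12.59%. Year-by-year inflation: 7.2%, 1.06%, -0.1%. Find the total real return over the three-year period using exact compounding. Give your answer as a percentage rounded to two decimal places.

Nominal growth factor = 1.0330 × 1.1340 × 1.1259 = 1.318904
Price-level growth factor = 1.0720 × 1.0106 × 0.9990 = 1.082280
Real growth factor = 1.318904 / 1.082280 = 1.218635
Total real return = 1.218635 − 1 → 21.86%.

21.86%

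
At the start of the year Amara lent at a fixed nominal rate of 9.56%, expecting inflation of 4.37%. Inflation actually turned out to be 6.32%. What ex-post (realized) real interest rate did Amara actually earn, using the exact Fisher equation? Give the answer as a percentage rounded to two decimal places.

Ex-post: (1 + 0.0956)/(1 + 0.0632) − 1 = 3.0474%
So the realized real rate is 3.05%.

3.05%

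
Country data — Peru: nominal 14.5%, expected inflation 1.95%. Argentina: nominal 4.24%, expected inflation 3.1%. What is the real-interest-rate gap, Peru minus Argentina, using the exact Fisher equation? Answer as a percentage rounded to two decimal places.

11.20%

Peru: (1 + 0.1450)/(1 + 0.0195) − 1 = 12.3100%
Argentina: (1 + 0.0424)/(1 + 0.0310) − 1 = 1.1057%
Differential = 12.3100% − 1.1057% = 11.2042% → 11.20%.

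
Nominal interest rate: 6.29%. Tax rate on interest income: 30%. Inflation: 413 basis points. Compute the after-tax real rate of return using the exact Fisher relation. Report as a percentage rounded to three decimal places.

0.262%

After-tax nominal return = 6.29% × (1 − 0.3) = 4.4030%.
1 + r = 1.04403 / 1.04130 = 1.002622
After-tax real rate = 1.002622 − 1 → 0.262%.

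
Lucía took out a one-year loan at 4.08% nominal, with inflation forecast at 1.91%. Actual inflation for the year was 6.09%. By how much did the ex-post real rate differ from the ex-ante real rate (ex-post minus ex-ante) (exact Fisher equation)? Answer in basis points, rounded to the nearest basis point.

Ex-ante: (1 + 0.0408)/(1 + 0.0191) − 1 = 2.1293%
Ex-post: (1 + 0.0408)/(1 + 0.0609) − 1 = -1.8946%
Difference (ex-post − ex-ante) = -4.0239% → -402 basis points.

-402 basis points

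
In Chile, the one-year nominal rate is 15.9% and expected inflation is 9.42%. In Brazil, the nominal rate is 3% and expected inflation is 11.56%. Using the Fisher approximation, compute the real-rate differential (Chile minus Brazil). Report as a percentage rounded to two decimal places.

Chile: 15.9% − 9.42% = 6.480%
Brazil: 3% − 11.56% = -8.560%
Differential = 15.040% → 15.04%.

15.04%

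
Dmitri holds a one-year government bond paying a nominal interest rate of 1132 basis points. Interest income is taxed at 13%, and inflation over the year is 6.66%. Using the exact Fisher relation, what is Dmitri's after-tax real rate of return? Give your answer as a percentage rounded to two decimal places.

After-tax nominal return = 11.32% × (1 − 0.13) = 9.8484%.
1 + r = 1.098484 / 1.06660 = 1.029893
After-tax real rate = 1.029893 − 1 → 2.99%.

2.99%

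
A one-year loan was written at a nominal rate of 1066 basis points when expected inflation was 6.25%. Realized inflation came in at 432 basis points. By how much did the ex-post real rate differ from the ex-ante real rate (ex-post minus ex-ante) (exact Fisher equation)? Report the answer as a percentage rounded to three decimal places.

Ex-ante: (1 + 0.1066)/(1 + 0.0625) − 1 = 4.1506%
Ex-post: (1 + 0.1066)/(1 + 0.0432) − 1 = 6.0775%
Difference (ex-post − ex-ante) = 1.9269% → 1.927%.

1.927%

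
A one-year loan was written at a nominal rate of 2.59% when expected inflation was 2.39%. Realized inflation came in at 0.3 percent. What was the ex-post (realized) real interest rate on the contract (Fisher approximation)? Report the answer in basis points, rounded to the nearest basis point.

229 basis points

Ex-post: 2.59% − 0.3% = 2.290%
So the realized real rate is 229 basis points.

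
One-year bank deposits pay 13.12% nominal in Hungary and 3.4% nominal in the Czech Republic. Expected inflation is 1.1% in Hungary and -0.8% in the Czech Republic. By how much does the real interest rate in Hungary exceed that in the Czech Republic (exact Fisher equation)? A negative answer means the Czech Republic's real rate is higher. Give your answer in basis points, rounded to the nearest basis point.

766 basis points

Hungary: (1 + 0.1312)/(1 + 0.0110) − 1 = 11.8892%
The Czech Republic: (1 + 0.0340)/(1 − 0.0080) − 1 = 4.2339%
Differential = 11.8892% − 4.2339% = 7.6553% → 766 basis points.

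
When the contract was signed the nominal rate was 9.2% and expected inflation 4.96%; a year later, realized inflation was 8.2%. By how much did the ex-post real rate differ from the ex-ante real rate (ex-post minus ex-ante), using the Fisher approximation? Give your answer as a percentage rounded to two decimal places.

Ex-ante: 9.2% − 4.96% = 4.240%
Ex-post: 9.2% − 8.2% = 1.000%
Difference (ex-post − ex-ante) = -3.2400% → -3.24%.

-3.24%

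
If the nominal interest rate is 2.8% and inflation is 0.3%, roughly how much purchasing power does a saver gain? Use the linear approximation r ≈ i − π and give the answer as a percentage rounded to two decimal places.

r ≈ i − π = 2.8% − 0.3% = 2.50%.

2.50%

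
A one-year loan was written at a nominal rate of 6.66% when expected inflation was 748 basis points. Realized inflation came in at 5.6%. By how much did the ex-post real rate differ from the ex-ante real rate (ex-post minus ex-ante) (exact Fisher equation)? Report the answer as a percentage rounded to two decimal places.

Ex-ante: (1 + 0.0666)/(1 + 0.0748) − 1 = -0.7629%
Ex-post: (1 + 0.0666)/(1 + 0.0560) − 1 = 1.0038%
Difference (ex-post − ex-ante) = 1.7667% → 1.77%.

1.77%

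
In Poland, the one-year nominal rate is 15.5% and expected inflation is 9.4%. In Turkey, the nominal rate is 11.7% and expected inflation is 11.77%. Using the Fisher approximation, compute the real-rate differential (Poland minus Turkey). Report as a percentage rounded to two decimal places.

Poland: 15.5% − 9.4% = 6.100%
Turkey: 11.7% − 11.77% = -0.070%
Differential = 6.170% → 6.17%.

6.17%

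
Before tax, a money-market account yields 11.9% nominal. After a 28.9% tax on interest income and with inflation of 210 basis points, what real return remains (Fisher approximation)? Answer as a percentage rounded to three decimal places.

After-tax nominal return = 11.9% × (1 − 0.289) = 8.4609%.
r ≈ 8.4609% − 2.1% → 6.361%.

6.361%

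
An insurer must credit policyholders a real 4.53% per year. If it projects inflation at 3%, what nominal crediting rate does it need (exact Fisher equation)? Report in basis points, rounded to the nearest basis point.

767 basis points

(1 + i) = (1 + r)(1 + π) = 1.04530 × 1.03000 = 1.076659
i = 1.076659 − 1, so the required nominal rate is 767 basis points.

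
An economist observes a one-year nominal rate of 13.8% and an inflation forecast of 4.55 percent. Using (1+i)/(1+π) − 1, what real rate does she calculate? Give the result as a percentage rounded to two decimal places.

By the Fisher equation, 1 + r = (1 + i)/(1 + π).
1 + r = 1.13800 / 1.04550 = 1.088474
r = 1.088474 − 1 = 8.8474%, i.e. 8.85%.

8.85%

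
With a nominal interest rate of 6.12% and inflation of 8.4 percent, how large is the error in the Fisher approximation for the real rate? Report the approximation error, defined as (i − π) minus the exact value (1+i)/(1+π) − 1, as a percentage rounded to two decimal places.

-0.18%

Approximate: r ≈ 6.120% − 8.400% = -2.2800%
Exact: (1 + 0.0612)/(1 + 0.0840) − 1 = -2.1033%
Error = -2.2800% − (-2.1033%) = -0.1767% → -0.18%.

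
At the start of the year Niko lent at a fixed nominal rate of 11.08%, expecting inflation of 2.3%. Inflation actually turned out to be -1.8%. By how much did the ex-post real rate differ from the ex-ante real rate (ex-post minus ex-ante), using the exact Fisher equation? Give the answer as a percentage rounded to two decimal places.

4.53%

Ex-ante: (1 + 0.1108)/(1 + 0.0230) − 1 = 8.5826%
Ex-post: (1 + 0.1108)/(1 − 0.0180) − 1 = 13.1161%
Difference (ex-post − ex-ante) = 4.5335% → 4.53%.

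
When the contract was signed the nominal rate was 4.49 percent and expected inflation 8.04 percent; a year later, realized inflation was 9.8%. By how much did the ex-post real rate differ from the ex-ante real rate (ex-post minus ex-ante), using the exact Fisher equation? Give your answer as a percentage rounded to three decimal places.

Ex-ante: (1 + 0.0449)/(1 + 0.0804) − 1 = -3.2858%
Ex-post: (1 + 0.0449)/(1 + 0.0980) − 1 = -4.8361%
Difference (ex-post − ex-ante) = -1.5502% → -1.550%.

-1.550%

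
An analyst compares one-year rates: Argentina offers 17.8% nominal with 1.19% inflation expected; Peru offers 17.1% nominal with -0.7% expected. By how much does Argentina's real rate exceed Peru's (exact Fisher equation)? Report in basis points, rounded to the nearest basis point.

Argentina: (1 + 0.1780)/(1 + 0.0119) − 1 = 16.4147%
Peru: (1 + 0.1710)/(1 − 0.0070) − 1 = 17.9255%
Differential = 16.4147% − 17.9255% = -1.5108% → -151 basis points.

-151 basis points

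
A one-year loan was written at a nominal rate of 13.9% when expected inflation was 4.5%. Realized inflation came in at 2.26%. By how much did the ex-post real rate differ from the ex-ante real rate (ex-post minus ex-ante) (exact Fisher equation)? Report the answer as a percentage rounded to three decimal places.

2.388%

Ex-ante: (1 + 0.1390)/(1 + 0.0450) − 1 = 8.99522%
Ex-post: (1 + 0.1390)/(1 + 0.0226) − 1 = 11.38275%
Difference (ex-post − ex-ante) = 2.38753% → 2.388%.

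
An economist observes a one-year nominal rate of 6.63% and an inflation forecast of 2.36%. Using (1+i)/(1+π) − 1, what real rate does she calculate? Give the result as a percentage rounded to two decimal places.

4.17%

1 + r = 1.06630 / 1.02360 = 1.041716
r = 1.041716 − 1 = 4.1716%, i.e. 4.17%.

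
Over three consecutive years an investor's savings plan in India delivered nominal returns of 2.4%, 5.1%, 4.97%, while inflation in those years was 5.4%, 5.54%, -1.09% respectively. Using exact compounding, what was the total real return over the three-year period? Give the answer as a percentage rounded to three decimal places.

2.676%

Nominal growth factor = 1.0240 × 1.0510 × 1.0497 = 1.129712
Price-level growth factor = 1.0540 × 1.0554 × 0.9891 = 1.100267
Real growth factor = 1.129712 / 1.100267 = 1.026762
Total real return = 1.026762 − 1 → 2.676%.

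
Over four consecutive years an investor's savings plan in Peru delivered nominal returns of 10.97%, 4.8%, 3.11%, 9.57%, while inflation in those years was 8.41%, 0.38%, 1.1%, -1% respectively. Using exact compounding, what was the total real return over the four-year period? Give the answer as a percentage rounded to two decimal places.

Compound the nominal returns: 1.1097 × 1.0480 × 1.0311 × 1.0957 = 1.313891.
Compound inflation: 1.0841 × 1.0038 × 1.0110 × 0.9900 = 1.089188.
Deflate: 1.313891 / 1.089188 = 1.206303.
Total real return = 1.206303 − 1 → 20.63%.

20.63%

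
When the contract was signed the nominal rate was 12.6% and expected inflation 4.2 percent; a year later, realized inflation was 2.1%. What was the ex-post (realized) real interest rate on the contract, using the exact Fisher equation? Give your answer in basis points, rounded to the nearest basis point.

Ex-post: (1 + 0.1260)/(1 + 0.0210) − 1 = 10.2840%
So the realized real rate is 1028 basis points.

1028 basis points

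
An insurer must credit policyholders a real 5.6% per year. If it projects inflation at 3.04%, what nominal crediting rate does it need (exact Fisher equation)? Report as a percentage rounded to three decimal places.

8.810%

(1 + i) = (1 + r)(1 + π) = 1.05600 × 1.03040 = 1.0881024
i = 1.0881024 − 1, so the required nominal rate is 8.810%.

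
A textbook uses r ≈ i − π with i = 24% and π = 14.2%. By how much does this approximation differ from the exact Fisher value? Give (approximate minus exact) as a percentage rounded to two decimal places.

Approximate: r ≈ 24.000% − 14.200% = 9.8000%
Exact: (1 + 0.2400)/(1 + 0.1420) − 1 = 8.5814%
Error = 9.8000% − 8.5814% = 1.2186% → 1.22%.

1.22%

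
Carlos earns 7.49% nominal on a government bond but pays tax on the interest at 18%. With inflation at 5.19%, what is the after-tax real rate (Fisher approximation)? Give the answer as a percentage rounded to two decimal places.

After-tax nominal return = 7.49% × (1 − 0.18) = 6.1418%.
r ≈ 6.1418% − 5.19% → 0.95%.

0.95%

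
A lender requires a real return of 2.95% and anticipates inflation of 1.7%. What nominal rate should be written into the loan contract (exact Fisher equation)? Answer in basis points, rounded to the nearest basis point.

470 basis points

(1 + i) = (1 + r)(1 + π) = 1.02950 × 1.01700 = 1.0470015
i = 1.0470015 − 1, so the required nominal rate is 470 basis points.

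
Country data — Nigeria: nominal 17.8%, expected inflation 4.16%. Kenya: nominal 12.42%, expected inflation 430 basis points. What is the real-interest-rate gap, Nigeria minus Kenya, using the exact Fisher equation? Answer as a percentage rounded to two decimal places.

Nigeria: (1 + 0.1780)/(1 + 0.0416) − 1 = 13.0952%
Kenya: (1 + 0.1242)/(1 + 0.0430) − 1 = 7.7852%
Differential = 13.0952% − 7.7852% = 5.3100% → 5.31%.

5.31%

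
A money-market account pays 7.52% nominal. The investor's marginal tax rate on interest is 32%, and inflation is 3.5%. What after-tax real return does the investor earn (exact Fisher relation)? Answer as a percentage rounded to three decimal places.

1.559%

After-tax nominal return = 7.52% × (1 − 0.32) = 5.1136%.
1 + r = 1.051136 / 1.03500 = 1.015590
After-tax real rate = 1.015590 − 1 → 1.559%.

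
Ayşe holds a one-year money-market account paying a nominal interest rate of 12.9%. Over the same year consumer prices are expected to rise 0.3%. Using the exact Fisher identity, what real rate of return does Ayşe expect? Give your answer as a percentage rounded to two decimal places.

12.56%

1 + r = 1.12900 / 1.00300 = 1.125623
r = 1.125623 − 1 = 12.5623%, i.e. 12.56%.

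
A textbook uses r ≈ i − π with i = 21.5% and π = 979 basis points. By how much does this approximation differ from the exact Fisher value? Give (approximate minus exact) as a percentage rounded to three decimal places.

1.044%

Approximate: r ≈ 21.500% − 9.790% = 11.7100%
Exact: (1 + 0.2150)/(1 + 0.0979) − 1 = 10.6658%
Error = 11.7100% − 10.6658% = 1.0442% → 1.044%.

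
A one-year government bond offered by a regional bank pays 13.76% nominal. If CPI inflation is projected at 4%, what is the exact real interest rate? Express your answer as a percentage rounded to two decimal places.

9.38%

1 + r = 1.13760 / 1.04000 = 1.093846
r = 1.093846 − 1 = 9.3846%, i.e. 9.38%.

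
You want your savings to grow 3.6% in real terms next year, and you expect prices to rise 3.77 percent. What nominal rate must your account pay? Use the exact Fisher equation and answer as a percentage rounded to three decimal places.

7.506%

(1 + i) = (1 + r)(1 + π) = 1.03600 × 1.03770 = 1.0750572
i = 1.0750572 − 1, so the required nominal rate is 7.506%.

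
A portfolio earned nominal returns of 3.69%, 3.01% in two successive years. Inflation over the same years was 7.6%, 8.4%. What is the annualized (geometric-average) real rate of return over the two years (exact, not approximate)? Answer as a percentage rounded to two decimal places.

-4.31%

Compound the nominal returns: 1.0369 × 1.0301 = 1.06811069.
Compound inflation: 1.0760 × 1.0840 = 1.16638400.
Deflate: 1.06811069 / 1.16638400 = 0.91574532.
Annualized real rate = 0.91574532^(1/2) − 1 = -4.3054% → -4.31%.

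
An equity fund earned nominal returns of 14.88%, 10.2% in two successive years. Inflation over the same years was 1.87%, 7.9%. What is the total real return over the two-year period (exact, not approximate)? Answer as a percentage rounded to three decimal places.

15.175%

Nominal growth factor = 1.1488 × 1.1020 = 1.265978
Price-level growth factor = 1.0187 × 1.0790 = 1.099177
Real growth factor = 1.265978 / 1.099177 = 1.151750
Total real return = 1.151750 − 1 → 15.175%.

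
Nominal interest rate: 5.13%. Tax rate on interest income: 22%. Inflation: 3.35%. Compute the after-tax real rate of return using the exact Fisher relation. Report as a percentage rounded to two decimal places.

0.63%

After-tax nominal return = 5.13% × (1 − 0.22) = 4.0014%.
1 + r = 1.040014 / 1.03350 = 1.006303
After-tax real rate = 1.006303 − 1 → 0.63%.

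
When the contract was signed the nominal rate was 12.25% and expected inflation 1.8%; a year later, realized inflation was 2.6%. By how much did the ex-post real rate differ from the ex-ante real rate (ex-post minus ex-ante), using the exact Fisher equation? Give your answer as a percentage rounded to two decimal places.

Ex-ante: (1 + 0.1225)/(1 + 0.0180) − 1 = 10.2652%
Ex-post: (1 + 0.1225)/(1 + 0.0260) − 1 = 9.4055%
Difference (ex-post − ex-ante) = -0.8598% → -0.86%.

-0.86%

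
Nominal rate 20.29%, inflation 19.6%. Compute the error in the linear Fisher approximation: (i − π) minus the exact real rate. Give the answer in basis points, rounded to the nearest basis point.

Approximate: r ≈ 20.290% − 19.600% = 0.6900%
Exact: (1 + 0.2029)/(1 + 0.1960) − 1 = 0.5769%
Error = 0.6900% − 0.5769% = 0.1131% → 11 basis points.

11 basis points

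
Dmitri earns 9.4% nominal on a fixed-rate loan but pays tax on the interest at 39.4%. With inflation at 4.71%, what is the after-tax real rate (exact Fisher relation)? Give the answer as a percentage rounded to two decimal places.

0.94%

After-tax nominal return = 9.4% × (1 − 0.394) = 5.6964%.
1 + r = 1.056964 / 1.04710 = 1.009420
After-tax real rate = 1.009420 − 1 → 0.94%.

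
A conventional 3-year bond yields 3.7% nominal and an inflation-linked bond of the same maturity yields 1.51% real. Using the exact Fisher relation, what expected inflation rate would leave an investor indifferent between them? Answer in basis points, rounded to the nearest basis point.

(1 + π) = (1 + i)/(1 + r) = 1.03700 / 1.01510 = 1.021574
Break-even inflation = 1.021574 − 1 → 216 basis points.

216 basis points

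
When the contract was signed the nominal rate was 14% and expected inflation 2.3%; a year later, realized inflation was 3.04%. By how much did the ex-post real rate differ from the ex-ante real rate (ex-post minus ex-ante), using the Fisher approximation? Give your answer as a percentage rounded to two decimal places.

-0.74%

Ex-ante: 14% − 2.3% = 11.700%
Ex-post: 14% − 3.04% = 10.960%
Difference (ex-post − ex-ante) = -0.7400% → -0.74%.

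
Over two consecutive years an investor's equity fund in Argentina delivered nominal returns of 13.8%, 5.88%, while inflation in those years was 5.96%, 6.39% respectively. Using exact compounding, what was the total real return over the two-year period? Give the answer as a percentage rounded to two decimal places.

Nominal growth factor = 1.1380 × 1.0588 = 1.204914
Price-level growth factor = 1.0596 × 1.0639 = 1.127308
Real growth factor = 1.204914 / 1.127308 = 1.068842
Total real return = 1.068842 − 1 → 6.88%.

6.88%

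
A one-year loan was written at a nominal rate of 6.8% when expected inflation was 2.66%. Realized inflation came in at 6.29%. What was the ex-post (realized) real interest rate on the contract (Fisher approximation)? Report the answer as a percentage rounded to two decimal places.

Ex-post: 6.8% − 6.29% = 0.510%
So the realized real rate is 0.51%.

0.51%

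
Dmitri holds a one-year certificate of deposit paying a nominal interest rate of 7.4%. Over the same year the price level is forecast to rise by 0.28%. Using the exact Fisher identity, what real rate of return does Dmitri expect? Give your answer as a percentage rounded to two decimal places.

7.10%

By the Fisher identity, 1 + r = (1 + i)/(1 + π).
1 + r = 1.07400 / 1.00280 = 1.071001
r = 1.071001 − 1 = 7.1001%, i.e. 7.10%.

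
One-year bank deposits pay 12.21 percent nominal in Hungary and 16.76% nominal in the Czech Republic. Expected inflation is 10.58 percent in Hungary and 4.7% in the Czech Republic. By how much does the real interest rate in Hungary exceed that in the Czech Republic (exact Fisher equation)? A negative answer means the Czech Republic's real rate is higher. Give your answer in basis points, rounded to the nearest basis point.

Hungary: (1 + 0.1221)/(1 + 0.1058) − 1 = 1.4740%
The Czech Republic: (1 + 0.1676)/(1 + 0.0470) − 1 = 11.5186%
Differential = 1.4740% − 11.5186% = -10.0446% → -1004 basis points.

-1004 basis points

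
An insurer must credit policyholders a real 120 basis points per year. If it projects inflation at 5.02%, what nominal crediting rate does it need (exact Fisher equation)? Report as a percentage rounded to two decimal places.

(1 + i) = (1 + r)(1 + π) = 1.01200 × 1.05020 = 1.0628024
i = 1.0628024 − 1, so the required nominal rate is 6.28%.

6.28%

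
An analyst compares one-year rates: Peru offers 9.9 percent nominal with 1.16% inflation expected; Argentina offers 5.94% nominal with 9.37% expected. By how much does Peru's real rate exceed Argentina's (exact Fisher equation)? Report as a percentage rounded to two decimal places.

11.78%

Peru: (1 + 0.0990)/(1 + 0.0116) − 1 = 8.6398%
Argentina: (1 + 0.0594)/(1 + 0.0937) − 1 = -3.1361%
Differential = 8.6398% − (-3.1361%) = 11.7759% → 11.78%.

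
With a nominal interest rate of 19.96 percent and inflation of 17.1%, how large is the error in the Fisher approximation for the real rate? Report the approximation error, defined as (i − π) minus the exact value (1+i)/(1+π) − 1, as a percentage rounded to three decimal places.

Approximate: r ≈ 19.960% − 17.100% = 2.8600%
Exact: (1 + 0.1996)/(1 + 0.1710) − 1 = 2.4424%
Error = 2.8600% − 2.4424% = 0.4176% → 0.418%.

0.418%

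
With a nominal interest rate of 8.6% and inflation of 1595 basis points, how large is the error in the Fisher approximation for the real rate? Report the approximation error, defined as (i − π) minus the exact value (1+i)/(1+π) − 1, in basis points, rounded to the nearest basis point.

-101 basis points

Approximate: r ≈ 8.600% − 15.950% = -7.3500%
Exact: (1 + 0.0860)/(1 + 0.1595) − 1 = -6.3389%
Error = -7.3500% − (-6.3389%) = -1.0111% → -101 basis points.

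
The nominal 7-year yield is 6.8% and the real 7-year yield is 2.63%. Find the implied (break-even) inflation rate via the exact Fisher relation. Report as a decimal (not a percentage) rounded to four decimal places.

(1 + π) = (1 + i)/(1 + r) = 1.06800 / 1.02630 = 1.040631
Break-even inflation = 1.040631 − 1 → 0.0406.

0.0406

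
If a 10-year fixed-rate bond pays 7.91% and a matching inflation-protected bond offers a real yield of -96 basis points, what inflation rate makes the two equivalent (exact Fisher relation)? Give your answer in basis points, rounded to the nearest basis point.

896 basis points

(1 + π) = (1 + i)/(1 + r) = 1.07910 / 0.99040 = 1.089560
Break-even inflation = 1.089560 − 1 → 896 basis points.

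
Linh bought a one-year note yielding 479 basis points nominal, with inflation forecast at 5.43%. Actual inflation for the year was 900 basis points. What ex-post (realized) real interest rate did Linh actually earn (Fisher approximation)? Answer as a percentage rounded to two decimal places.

Ex-post: 4.79% − 9% = -4.210%
So the realized real rate is -4.21%.

-4.21%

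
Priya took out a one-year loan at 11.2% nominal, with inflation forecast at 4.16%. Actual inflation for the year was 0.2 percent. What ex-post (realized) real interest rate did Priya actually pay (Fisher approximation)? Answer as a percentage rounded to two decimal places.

Ex-post: 11.2% − 0.2% = 11.000%
So the realized real rate is 11.00%.

11.00%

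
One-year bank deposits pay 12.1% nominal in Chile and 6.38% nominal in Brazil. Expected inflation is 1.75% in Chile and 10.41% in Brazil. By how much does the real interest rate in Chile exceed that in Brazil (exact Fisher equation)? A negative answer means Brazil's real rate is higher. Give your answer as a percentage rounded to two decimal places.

13.82%

Chile: (1 + 0.1210)/(1 + 0.0175) − 1 = 10.1720%
Brazil: (1 + 0.0638)/(1 + 0.1041) − 1 = -3.6500%
Differential = 10.1720% − (-3.6500%) = 13.8220% → 13.82%.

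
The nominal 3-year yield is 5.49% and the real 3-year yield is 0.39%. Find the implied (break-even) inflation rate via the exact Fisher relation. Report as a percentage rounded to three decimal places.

(1 + π) = (1 + i)/(1 + r) = 1.05490 / 1.00390 = 1.050802
Break-even inflation = 1.050802 − 1 → 5.080%.

5.080%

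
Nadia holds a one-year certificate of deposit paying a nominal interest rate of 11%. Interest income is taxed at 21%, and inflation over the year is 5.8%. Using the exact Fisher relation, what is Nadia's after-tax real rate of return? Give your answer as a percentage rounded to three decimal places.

After-tax nominal return = 11% × (1 − 0.21) = 8.6900%.
1 + r = 1.08690 / 1.05800 = 1.027316
After-tax real rate = 1.027316 − 1 → 2.732%.

2.732%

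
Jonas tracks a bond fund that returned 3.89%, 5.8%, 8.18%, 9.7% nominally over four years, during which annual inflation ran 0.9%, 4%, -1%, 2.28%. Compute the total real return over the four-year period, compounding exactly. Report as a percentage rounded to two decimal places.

Nominal growth factor = 1.0389 × 1.0580 × 1.0818 × 1.0970 = 1.304407
Price-level growth factor = 1.0090 × 1.0400 × 0.9900 × 1.0228 = 1.062553
Real growth factor = 1.304407 / 1.062553 = 1.227616
Total real return = 1.227616 − 1 → 22.76%.

22.76%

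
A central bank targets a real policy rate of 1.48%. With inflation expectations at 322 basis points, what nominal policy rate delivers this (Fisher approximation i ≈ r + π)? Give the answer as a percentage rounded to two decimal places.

4.70%

i ≈ r + π = 1.48% + 3.22% = 4.70%.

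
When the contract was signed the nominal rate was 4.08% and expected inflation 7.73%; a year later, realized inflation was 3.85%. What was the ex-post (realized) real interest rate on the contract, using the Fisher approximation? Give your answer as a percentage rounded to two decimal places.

0.23%

Ex-post: 4.08% − 3.85% = 0.230%
So the realized real rate is 0.23%.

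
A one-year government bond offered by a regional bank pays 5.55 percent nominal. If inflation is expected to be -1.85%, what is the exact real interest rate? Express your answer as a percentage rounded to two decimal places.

1 + r = 1.05550 / 0.98150 = 1.075395
r = 1.075395 − 1 = 7.5395%, i.e. 7.54%.

7.54%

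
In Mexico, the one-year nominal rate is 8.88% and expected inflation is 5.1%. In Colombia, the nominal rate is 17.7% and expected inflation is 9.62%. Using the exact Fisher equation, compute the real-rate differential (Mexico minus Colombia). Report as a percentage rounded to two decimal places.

-3.77%

Mexico: (1 + 0.0888)/(1 + 0.0510) − 1 = 3.5966%
Colombia: (1 + 0.1770)/(1 + 0.0962) − 1 = 7.3709%
Differential = 3.5966% − 7.3709% = -3.7743% → -3.77%.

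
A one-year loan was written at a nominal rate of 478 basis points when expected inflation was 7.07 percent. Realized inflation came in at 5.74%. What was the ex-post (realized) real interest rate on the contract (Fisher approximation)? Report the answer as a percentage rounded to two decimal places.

Ex-post: 4.78% − 5.74% = -0.960%
So the realized real rate is -0.96%.

-0.96%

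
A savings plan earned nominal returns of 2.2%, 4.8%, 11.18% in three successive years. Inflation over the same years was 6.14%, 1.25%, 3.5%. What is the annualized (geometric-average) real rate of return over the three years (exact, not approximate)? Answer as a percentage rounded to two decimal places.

2.30%

Compound the nominal returns: 1.0220 × 1.0480 × 1.1118 = 1.19080006.
Compound inflation: 1.0614 × 1.0125 × 1.0350 = 1.11228086.
Deflate: 1.19080006 / 1.11228086 = 1.07059296.
Annualized real rate = 1.07059296^(1/3) − 1 = 2.2998% → 2.30%.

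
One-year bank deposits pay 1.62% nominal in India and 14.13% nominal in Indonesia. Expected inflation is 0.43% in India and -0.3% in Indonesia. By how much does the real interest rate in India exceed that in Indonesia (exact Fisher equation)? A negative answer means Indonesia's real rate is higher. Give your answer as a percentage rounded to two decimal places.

-13.29%

India: (1 + 0.0162)/(1 + 0.0043) − 1 = 1.1849%
Indonesia: (1 + 0.1413)/(1 − 0.0030) − 1 = 14.4734%
Differential = 1.1849% − 14.4734% = -13.2885% → -13.29%.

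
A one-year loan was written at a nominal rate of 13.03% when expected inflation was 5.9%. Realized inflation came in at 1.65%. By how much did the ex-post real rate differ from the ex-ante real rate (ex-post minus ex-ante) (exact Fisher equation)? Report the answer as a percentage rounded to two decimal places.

Ex-ante: (1 + 0.1303)/(1 + 0.0590) − 1 = 6.7328%
Ex-post: (1 + 0.1303)/(1 + 0.0165) − 1 = 11.1953%
Difference (ex-post − ex-ante) = 4.4625% → 4.46%.

4.46%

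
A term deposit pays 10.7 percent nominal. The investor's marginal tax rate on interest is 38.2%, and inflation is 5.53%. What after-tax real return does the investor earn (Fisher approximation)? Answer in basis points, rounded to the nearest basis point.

108 basis points

After-tax nominal return = 10.7% × (1 − 0.382) = 6.6126%.
r ≈ 6.6126% − 5.53% → 108 basis points.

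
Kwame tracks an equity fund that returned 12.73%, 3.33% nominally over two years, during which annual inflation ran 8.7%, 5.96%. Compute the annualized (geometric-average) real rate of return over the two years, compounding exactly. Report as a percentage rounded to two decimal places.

Compound the nominal returns: 1.1273 × 1.0333 = 1.16483909.
Compound inflation: 1.0870 × 1.0596 = 1.15178520.
Deflate: 1.16483909 / 1.15178520 = 1.01133361.
Annualized real rate = 1.01133361^(1/2) − 1 = 0.5651% → 0.57%.

0.57%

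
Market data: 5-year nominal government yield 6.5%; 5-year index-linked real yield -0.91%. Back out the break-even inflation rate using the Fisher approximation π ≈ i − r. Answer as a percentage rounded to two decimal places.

7.41%

π ≈ i − r = 6.5% − (-0.91%) → 7.41%.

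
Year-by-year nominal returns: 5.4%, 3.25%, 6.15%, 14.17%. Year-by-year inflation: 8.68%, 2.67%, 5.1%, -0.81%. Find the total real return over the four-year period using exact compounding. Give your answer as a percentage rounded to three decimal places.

13.381%

Nominal growth factor = 1.0540 × 1.0325 × 1.0615 × 1.1417 = 1.318872
Price-level growth factor = 1.0868 × 1.0267 × 1.0510 × 0.9919 = 1.163225
Real growth factor = 1.318872 / 1.163225 = 1.133806
Total real return = 1.133806 − 1 → 13.381%.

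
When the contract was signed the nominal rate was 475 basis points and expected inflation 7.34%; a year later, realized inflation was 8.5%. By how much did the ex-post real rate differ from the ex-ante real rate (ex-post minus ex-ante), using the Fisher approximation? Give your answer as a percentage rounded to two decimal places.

-1.16%

Ex-ante: 4.75% − 7.34% = -2.590%
Ex-post: 4.75% − 8.5% = -3.750%
Difference (ex-post − ex-ante) = -1.1600% → -1.16%.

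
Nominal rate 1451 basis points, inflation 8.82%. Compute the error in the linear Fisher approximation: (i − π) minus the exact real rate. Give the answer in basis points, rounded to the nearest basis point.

46 basis points

Approximate: r ≈ 14.510% − 8.820% = 5.6900%
Exact: (1 + 0.1451)/(1 + 0.0882) − 1 = 5.2288%
Error = 5.6900% − 5.2288% = 0.4612% → 46 basis points.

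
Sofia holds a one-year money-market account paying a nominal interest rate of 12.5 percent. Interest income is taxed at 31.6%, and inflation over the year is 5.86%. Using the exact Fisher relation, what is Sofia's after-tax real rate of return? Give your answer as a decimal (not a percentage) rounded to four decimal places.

After-tax nominal return = 12.5% × (1 − 0.316) = 8.5500%.
1 + r = 1.08550 / 1.05860 = 1.025411
After-tax real rate = 1.025411 − 1 → 0.0254.

0.0254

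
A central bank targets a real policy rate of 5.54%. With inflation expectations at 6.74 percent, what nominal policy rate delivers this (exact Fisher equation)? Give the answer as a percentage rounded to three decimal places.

(1 + i) = (1 + r)(1 + π) = 1.05540 × 1.06740 = 1.12653396
i = 1.12653396 − 1, so the required nominal rate is 12.653%.

12.653%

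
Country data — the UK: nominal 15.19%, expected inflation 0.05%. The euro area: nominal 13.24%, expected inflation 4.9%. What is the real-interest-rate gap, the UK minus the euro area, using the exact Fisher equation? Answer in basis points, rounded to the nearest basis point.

718 basis points

The UK: (1 + 0.1519)/(1 + 0.0005) − 1 = 15.1324%
The euro area: (1 + 0.1324)/(1 + 0.0490) − 1 = 7.9504%
Differential = 15.1324% − 7.9504% = 7.1820% → 718 basis points.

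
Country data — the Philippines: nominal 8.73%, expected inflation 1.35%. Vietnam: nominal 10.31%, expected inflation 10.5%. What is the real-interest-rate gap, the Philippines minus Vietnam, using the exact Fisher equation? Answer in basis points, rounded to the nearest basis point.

745 basis points

The Philippines: (1 + 0.0873)/(1 + 0.0135) − 1 = 7.2817%
Vietnam: (1 + 0.1031)/(1 + 0.1050) − 1 = -0.1719%
Differential = 7.2817% − (-0.1719%) = 7.4536% → 745 basis points.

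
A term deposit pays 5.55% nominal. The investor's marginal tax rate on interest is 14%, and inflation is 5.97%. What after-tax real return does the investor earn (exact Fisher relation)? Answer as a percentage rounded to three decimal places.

-1.130%

After-tax nominal return = 5.55% × (1 − 0.14) = 4.7730%.
1 + r = 1.04773 / 1.05970 = 0.988704
After-tax real rate = 0.988704 − 1 → -1.130%.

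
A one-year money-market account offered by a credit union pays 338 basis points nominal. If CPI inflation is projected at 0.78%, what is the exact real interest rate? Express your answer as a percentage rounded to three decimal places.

1 + r = 1.03380 / 1.00780 = 1.025799
r = 1.025799 − 1 = 2.5799%, i.e. 2.580%.

2.580%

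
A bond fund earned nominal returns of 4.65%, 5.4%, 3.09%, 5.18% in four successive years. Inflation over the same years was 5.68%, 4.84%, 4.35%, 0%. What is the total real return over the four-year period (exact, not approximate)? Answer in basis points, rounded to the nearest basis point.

Compound the nominal returns: 1.0465 × 1.0540 × 1.0309 × 1.0518 = 1.195996.
Compound inflation: 1.0568 × 1.0484 × 1.0435 × 1.0000 = 1.156145.
Deflate: 1.195996 / 1.156145 = 1.034469.
Total real return = 1.034469 − 1 → 345 basis points.

345 basis points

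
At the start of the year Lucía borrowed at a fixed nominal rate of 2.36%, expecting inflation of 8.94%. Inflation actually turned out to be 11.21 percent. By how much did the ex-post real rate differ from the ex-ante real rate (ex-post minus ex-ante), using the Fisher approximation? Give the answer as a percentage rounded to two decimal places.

Ex-ante: 2.36% − 8.94% = -6.580%
Ex-post: 2.36% − 11.21% = -8.850%
Difference (ex-post − ex-ante) = -2.2700% → -2.27%.

-2.27%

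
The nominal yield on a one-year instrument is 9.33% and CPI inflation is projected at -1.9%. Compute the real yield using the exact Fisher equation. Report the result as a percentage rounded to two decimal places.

1 + r = 1.09330 / 0.98100 = 1.114475
r = 1.114475 − 1 = 11.4475%, i.e. 11.45%.

11.45%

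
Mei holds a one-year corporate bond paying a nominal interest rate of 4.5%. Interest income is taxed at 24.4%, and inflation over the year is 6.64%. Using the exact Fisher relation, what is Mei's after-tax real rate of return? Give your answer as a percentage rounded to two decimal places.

-3.04%

After-tax nominal return = 4.5% × (1 − 0.244) = 3.4020%.
1 + r = 1.03402 / 1.06640 = 0.969636
After-tax real rate = 0.969636 − 1 → -3.04%.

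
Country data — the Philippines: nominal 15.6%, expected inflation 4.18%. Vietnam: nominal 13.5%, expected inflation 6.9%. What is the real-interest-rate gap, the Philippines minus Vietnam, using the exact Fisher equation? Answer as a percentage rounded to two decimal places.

The Philippines: (1 + 0.1560)/(1 + 0.0418) − 1 = 10.9618%
Vietnam: (1 + 0.1350)/(1 + 0.0690) − 1 = 6.1740%
Differential = 10.9618% − 6.1740% = 4.7878% → 4.79%.

4.79%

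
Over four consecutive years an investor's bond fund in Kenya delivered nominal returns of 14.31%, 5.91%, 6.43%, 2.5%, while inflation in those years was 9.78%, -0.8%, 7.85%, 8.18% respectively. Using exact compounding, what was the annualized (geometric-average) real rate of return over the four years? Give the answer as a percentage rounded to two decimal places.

0.97%

Nominal growth factor = 1.1431 × 1.0591 × 1.0643 × 1.0250 = 1.32071503
Price-level growth factor = 1.0978 × 0.9920 × 1.0785 × 1.0818 = 1.27058003
Real growth factor = 1.32071503 / 1.27058003 = 1.03945836
Annualized real rate = 1.03945836^(1/4) − 1 = 0.9722% → 0.97%.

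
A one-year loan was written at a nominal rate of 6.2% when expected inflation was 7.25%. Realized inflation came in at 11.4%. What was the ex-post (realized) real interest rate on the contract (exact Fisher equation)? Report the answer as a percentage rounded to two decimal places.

-4.67%

Ex-post: (1 + 0.0620)/(1 + 0.1140) − 1 = -4.6679%
So the realized real rate is -4.67%.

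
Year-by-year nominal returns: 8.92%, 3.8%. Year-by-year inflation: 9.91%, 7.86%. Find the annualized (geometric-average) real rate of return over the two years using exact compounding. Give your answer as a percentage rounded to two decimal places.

Compound the nominal returns: 1.0892 × 1.0380 = 1.13058960.
Compound inflation: 1.0991 × 1.0786 = 1.18548926.
Deflate: 1.13058960 / 1.18548926 = 0.95369029.
Annualized real rate = 0.95369029^(1/2) − 1 = -2.3429% → -2.34%.

-2.34%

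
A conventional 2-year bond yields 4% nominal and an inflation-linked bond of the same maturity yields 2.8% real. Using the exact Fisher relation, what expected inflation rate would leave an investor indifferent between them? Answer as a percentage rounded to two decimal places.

1.17%

(1 + π) = (1 + i)/(1 + r) = 1.04000 / 1.02800 = 1.011673
Break-even inflation = 1.011673 − 1 → 1.17%.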